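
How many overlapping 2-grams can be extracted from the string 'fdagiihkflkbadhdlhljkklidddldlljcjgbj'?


String 'fdagiihkflkbadhdlhljkklidddldlljcjgbj' has length L = 37.
Number of overlapping n-grams = L - n + 1
Substituting: 37 - 2 + 1 = 36

36


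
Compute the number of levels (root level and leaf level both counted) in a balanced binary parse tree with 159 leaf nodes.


In a balanced binary tree with n leaves the deepest leaf is ceil(log2(n)) edges below the root,
so counting node levels inclusive of root and leaves gives ceil(log2(n)) + 1 levels.
log2(159) = 7.3129
ceil(7.3129) = 8
levels = 8 + 1 = 9

9


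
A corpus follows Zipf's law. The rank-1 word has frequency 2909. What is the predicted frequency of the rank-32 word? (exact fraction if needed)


Zipf's law: freq(rank) = f1 / rank
f1 = 2909, rank = 32
freq = 2909 / 32
GCD(2909, 32) = 1
Simplified: 2909/32

2909/32


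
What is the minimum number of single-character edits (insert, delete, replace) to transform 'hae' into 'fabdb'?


Building DP table for s1='hae' (len 3) and s2='fabdb' (len 5):
       f  a  b  d  b
    0  1  2  3  4  5
  h 1  1  2  3  4  5
  a 2  2  1  2  3  4
  e 3  3  2  2  3  4
Edit distance = dp[3][5] = 4

4


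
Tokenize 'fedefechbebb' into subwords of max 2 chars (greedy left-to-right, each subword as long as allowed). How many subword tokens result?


'fedefechbebb' has 12 characters.
Chunking with max size 2:
  Chunk 1: 'fe' (positions 0-1)
  Chunk 2: 'de' (positions 2-3)
  Chunk 3: 'fe' (positions 4-5)
  Chunk 4: 'ch' (positions 6-7)
  Chunk 5: 'be' (positions 8-9)
  Chunk 6: 'bb' (positions 10-11)
Total chunks: ceil(12 / 2) = 6

6


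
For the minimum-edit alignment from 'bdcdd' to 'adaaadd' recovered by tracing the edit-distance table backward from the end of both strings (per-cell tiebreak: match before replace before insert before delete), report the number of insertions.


Edit distance = 4. Backtracking from cell (5, 7) with preference match > replace > insert > delete,
then listing the resulting alignment 'bdcdd' -> 'adaaadd' left to right:
  Step 1: replace b->a
  Step 2: keep 'd'
  Step 3: insert 'a' [insertion #1]
  Step 4: insert 'a' [insertion #2]
  Step 5: replace c->a
  Step 6: keep 'd'
  Step 7: keep 'd'
Total insertions: 2

2


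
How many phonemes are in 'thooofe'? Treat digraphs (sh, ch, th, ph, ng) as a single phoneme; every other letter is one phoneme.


Parsing 'thooofe' greedily, digraphs first:
  'th' -> digraph (1 consonant phoneme) (phonemes so far: 1)
  'o' -> vowel phoneme (phonemes so far: 2)
  'o' -> vowel phoneme (phonemes so far: 3)
  'o' -> vowel phoneme (phonemes so far: 4)
  'f' -> consonant phoneme (phonemes so far: 5)
  'e' -> vowel phoneme (phonemes so far: 6)
Total phonemes: 6

6


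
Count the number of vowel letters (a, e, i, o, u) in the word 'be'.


Scanning each character of 'be':
  Position 1: 'b' -> consonant (running count: 0)
  Position 2: 'e' -> vowel (running count: 1)
Total vowels: 1

1


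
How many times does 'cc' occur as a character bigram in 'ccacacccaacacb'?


Scanning 'ccacacccaacacb' for bigram 'cc':
  Position 0: 'cc' -> MATCH
  Position 1: 'ca' -> no
  Position 2: 'ac' -> no
  Position 3: 'ca' -> no
  Position 4: 'ac' -> no
  Position 5: 'cc' -> MATCH
  Position 6: 'cc' -> MATCH
  Position 7: 'ca' -> no
  Position 8: 'aa' -> no
  Position 9: 'ac' -> no
  Position 10: 'ca' -> no
  Position 11: 'ac' -> no
  Position 12: 'cb' -> no
Total matches: 3

3


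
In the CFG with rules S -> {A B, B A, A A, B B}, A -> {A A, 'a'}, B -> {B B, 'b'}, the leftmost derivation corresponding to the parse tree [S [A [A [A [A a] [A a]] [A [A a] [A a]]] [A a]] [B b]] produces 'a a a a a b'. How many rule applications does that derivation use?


Every bracketed nonterminal node [X ...] in the tree is produced by exactly one rule application.
Reading the tree off as a leftmost derivation:
  Step 1: S  =>  A B   (applied S -> A B)
  Step 2: A B  =>  A A B   (applied A -> A A)
  Step 3: A A B  =>  A A A B   (applied A -> A A)
  Step 4: A A A B  =>  A A A A B   (applied A -> A A)
  Step 5: A A A A B  =>  a A A A B   (applied A -> a)
  Step 6: a A A A B  =>  a a A A B   (applied A -> a)
  Step 7: a a A A B  =>  a a A A A B   (applied A -> A A)
  Step 8: a a A A A B  =>  a a a A A B   (applied A -> a)
  Step 9: a a a A A B  =>  a a a a A B   (applied A -> a)
  Step 10: a a a a A B  =>  a a a a a B   (applied A -> a)
  Step 11: a a a a a B  =>  a a a a a b   (applied B -> b)
Final yield: a a a a a b
Total rewrite steps: 11

11


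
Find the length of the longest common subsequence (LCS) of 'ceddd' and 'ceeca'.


DP table for LCS of 'ceddd' and 'ceeca':
       c  e  e  c  a
    0  0  0  0  0  0
  c 0  1  1  1  1  1
  e 0  1  2  2  2  2
  d 0  1  2  2  2  2
  d 0  1  2  2  2  2
  d 0  1  2  2  2  2
LCS: 'ce'
LCS length = 2

2


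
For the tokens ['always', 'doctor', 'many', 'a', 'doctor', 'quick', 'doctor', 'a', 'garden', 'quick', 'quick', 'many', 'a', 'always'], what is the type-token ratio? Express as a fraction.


Tokens: 14
Unique types: ('a', 'always', 'doctor', 'garden', 'many', 'quick') = 6
TTR = 6/14
Simplify: divide both by 2 -> 3/7
TTR = 3/7

3/7


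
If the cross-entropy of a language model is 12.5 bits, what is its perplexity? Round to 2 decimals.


Perplexity formula: PP = 2^H
H = 12.5
PP = 2^12.5
Decompose: 2^12.5 = 2^12 * 2^0.5 = 2^12 * sqrt(2)
2^12 = 4096, sqrt(2) ~ 1.4142136
PP ~ 4096 * 1.4142136 = 5792.6189056
Rounded to 2 decimals: 5792.62

5792.62


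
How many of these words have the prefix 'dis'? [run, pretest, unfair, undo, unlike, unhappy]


Checking each word for prefix 'dis':
  'run' -> no (count: 0)
  'pretest' -> no (count: 0)
  'unfair' -> no (count: 0)
  'undo' -> no (count: 0)
  'unlike' -> no (count: 0)
  'unhappy' -> no (count: 0)
Total with prefix 'dis': 0

0


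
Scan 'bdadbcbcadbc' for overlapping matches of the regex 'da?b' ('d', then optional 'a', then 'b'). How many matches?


Pattern: da?b means 'd', then optional 'a', then 'b'.
Scanning 'bdadbcbcadbc' position-by-position:
  Pos 0: window 'bda' -> no
  Pos 1: window 'dad' -> no
  Pos 2: window 'adb' -> no
  Pos 3: window 'dbc' -> MATCH
  Pos 4: window 'bcb' -> no
  Pos 5: window 'cbc' -> no
  Pos 6: window 'bca' -> no
  Pos 7: window 'cad' -> no
  Pos 8: window 'adb' -> no
  Pos 9: window 'dbc' -> MATCH
  Pos 10: window 'bc' -> no
  Pos 11: window 'c' -> no
Total matches: 2

2


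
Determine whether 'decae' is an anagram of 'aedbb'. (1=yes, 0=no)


Sort characters of 'decae': 'acdee'
Sort characters of 'aedbb': 'abbde'
Sorted forms differ -> they are NOT anagrams
Result: 0

0


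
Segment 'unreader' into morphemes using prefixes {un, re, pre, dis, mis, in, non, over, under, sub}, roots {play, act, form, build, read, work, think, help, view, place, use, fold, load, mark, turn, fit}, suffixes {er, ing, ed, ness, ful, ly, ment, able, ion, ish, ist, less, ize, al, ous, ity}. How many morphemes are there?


Segmenting 'unreader' against the inventory:
  'un' -> prefix (morpheme 1)
  'read' -> root (morpheme 2)
  'er' -> suffix (morpheme 3)
Total morphemes: 3

3


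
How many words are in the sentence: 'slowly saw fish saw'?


Counting words by splitting on spaces:
  Word 1: 'slowly'
  Word 2: 'saw'
  Word 3: 'fish'
  Word 4: 'saw'
Total words: 4

4


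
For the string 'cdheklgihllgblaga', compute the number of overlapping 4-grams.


String 'cdheklgihllgblaga' has length L = 17.
Number of overlapping n-grams = L - n + 1
Substituting: 17 - 4 + 1 = 14

14


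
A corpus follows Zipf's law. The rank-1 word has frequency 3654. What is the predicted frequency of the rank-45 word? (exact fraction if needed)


Zipf's law: freq(rank) = f1 / rank
f1 = 3654, rank = 45
freq = 3654 / 45
GCD(3654, 45) = 9
Simplified: 406/5

406/5


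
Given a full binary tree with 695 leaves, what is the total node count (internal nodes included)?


Leaf nodes (terminals): 695
Internal nodes = n - 1 = 695 - 1 = 694
Total = leaves + internal = 695 + 694 = 1389

1389


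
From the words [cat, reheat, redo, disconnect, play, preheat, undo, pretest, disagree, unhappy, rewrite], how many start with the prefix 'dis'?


Checking each word for prefix 'dis':
  'cat' -> no (count: 0)
  'reheat' -> no (count: 0)
  'redo' -> no (count: 0)
  'disconnect' -> YES, starts with 'dis' (count: 1)
  'play' -> no (count: 1)
  'preheat' -> no (count: 1)
  'undo' -> no (count: 1)
  'pretest' -> no (count: 1)
  'disagree' -> YES, starts with 'dis' (count: 2)
  'unhappy' -> no (count: 2)
  'rewrite' -> no (count: 2)
Total with prefix 'dis': 2

2


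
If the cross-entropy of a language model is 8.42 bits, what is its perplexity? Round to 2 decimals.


Perplexity formula: PP = 2^H
H = 8.42
PP = 2^8.42
Decompose: 2^8.42 = 2^8 * 2^0.42
2^8 = 256, 2^0.42 ~ 1.3379276
PP ~ 256 * 1.3379276 = 342.5094656
Rounded to 2 decimals: 342.51

342.51


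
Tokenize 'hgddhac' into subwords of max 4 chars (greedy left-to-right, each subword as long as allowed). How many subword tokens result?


'hgddhac' has 7 characters.
Chunking with max size 4:
  Chunk 1: 'hgdd' (positions 0-3)
  Chunk 2: 'hac' (positions 4-6)
Total chunks: ceil(7 / 4) = 2

2


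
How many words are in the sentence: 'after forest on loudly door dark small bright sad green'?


Counting words by splitting on spaces:
  Word 1: 'after'
  Word 2: 'forest'
  Word 3: 'on'
  Word 4: 'loudly'
  Word 5: 'door'
  Word 6: 'dark'
  Word 7: 'small'
  Word 8: 'bright'
  Word 9: 'sad'
  Word 10: 'green'
Total words: 10

10


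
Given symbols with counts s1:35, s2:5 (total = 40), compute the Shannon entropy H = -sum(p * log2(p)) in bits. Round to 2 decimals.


Computing entropy H = -sum(p_i * log2(p_i)):
  s1: p = 35/40 = 0.8750, -p*log2(p) = 0.1686
  s2: p = 5/40 = 0.1250, -p*log2(p) = 0.3750
H = sum of terms = 0.5436
Rounded to 2 decimals: 0.54

0.54


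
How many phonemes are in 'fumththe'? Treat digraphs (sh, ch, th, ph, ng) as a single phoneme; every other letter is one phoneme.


Parsing 'fumththe' greedily, digraphs first:
  'f' -> consonant phoneme (phonemes so far: 1)
  'u' -> vowel phoneme (phonemes so far: 2)
  'm' -> consonant phoneme (phonemes so far: 3)
  'th' -> digraph (1 consonant phoneme) (phonemes so far: 4)
  'th' -> digraph (1 consonant phoneme) (phonemes so far: 5)
  'e' -> vowel phoneme (phonemes so far: 6)
Total phonemes: 6

6


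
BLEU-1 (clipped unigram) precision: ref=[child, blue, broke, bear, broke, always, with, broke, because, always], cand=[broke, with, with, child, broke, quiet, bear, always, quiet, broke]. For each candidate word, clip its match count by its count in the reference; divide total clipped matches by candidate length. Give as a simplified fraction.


Reference word counts: {'always': 2, 'bear': 1, 'because': 1, 'blue': 1, 'broke': 3, 'child': 1, 'with': 1}
Checking each candidate word (with clipping):
  'broke' -> in reference (ref count 3, used 1/3) -> match (matches: 1)
  'with' -> in reference (ref count 1, used 1/1) -> match (matches: 2)
  'with' -> ref count 1 already used up (1/1) -> clipped, no match (matches: 2)
  'child' -> in reference (ref count 1, used 1/1) -> match (matches: 3)
  'broke' -> in reference (ref count 3, used 2/3) -> match (matches: 4)
  'quiet' -> not in reference -> no match (matches: 4)
  'bear' -> in reference (ref count 1, used 1/1) -> match (matches: 5)
  'always' -> in reference (ref count 2, used 1/2) -> match (matches: 6)
  'quiet' -> not in reference -> no match (matches: 6)
  'broke' -> in reference (ref count 3, used 3/3) -> match (matches: 7)
Clipped matches: 7, Candidate length: 10
Precision = 7/10

7/10


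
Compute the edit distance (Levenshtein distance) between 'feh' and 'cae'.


Building DP table for s1='feh' (len 3) and s2='cae' (len 3):
       c  a  e
    0  1  2  3
  f 1  1  2  3
  e 2  2  2  2
  h 3  3  3  3
Edit distance = dp[3][3] = 3

3


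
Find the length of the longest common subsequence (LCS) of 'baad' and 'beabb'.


DP table for LCS of 'baad' and 'beabb':
       b  e  a  b  b
    0  0  0  0  0  0
  b 0  1  1  1  1  1
  a 0  1  1  2  2  2
  a 0  1  1  2  2  2
  d 0  1  1  2  2  2
LCS: 'ba'
LCS length = 2

2


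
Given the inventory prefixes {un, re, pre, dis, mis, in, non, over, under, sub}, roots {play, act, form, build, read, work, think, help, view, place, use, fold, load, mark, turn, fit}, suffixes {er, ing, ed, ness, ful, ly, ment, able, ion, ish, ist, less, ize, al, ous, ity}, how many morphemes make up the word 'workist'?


Segmenting 'workist' against the inventory:
  'work' -> root (morpheme 1)
  'ist' -> suffix (morpheme 2)
Total morphemes: 2

2


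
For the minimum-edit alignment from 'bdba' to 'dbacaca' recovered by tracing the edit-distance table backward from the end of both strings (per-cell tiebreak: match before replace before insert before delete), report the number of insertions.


Edit distance = 5. Backtracking from cell (4, 7) with preference match > replace > insert > delete,
then listing the resulting alignment 'bdba' -> 'dbacaca' left to right:
  Step 1: insert 'd' [insertion #1]
  Step 2: keep 'b'
  Step 3: insert 'a' [insertion #2]
  Step 4: insert 'c' [insertion #3]
  Step 5: replace d->a
  Step 6: replace b->c
  Step 7: keep 'a'
Total insertions: 3

3


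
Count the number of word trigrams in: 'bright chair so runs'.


Word trigrams from [4] words:
  Trigram 1: (bright chair so)
  Trigram 2: (chair so runs)
Total word trigrams: 4 - 2 = 2

2


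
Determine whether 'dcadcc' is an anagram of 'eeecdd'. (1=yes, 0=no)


Sort characters of 'dcadcc': 'acccdd'
Sort characters of 'eeecdd': 'cddeee'
Sorted forms differ -> they are NOT anagrams
Result: 0

0


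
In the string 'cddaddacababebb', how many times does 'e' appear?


Scanning 'cddaddacababebb' for 'e':
  Position 12: 'e' -> MATCH (count: 1)
Total occurrences of 'e': 1

1


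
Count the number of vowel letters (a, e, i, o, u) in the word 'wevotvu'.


Scanning each character of 'wevotvu':
  Position 1: 'w' -> consonant (running count: 0)
  Position 2: 'e' -> vowel (running count: 1)
  Position 3: 'v' -> consonant (running count: 1)
  Position 4: 'o' -> vowel (running count: 2)
  Position 5: 't' -> consonant (running count: 2)
  Position 6: 'v' -> consonant (running count: 2)
  Position 7: 'u' -> vowel (running count: 3)
Total vowels: 3

3


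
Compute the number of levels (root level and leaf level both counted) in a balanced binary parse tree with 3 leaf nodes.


In a balanced binary tree with n leaves the deepest leaf is ceil(log2(n)) edges below the root,
so counting node levels inclusive of root and leaves gives ceil(log2(n)) + 1 levels.
log2(3) = 1.5850
ceil(1.5850) = 2
levels = 2 + 1 = 3

3


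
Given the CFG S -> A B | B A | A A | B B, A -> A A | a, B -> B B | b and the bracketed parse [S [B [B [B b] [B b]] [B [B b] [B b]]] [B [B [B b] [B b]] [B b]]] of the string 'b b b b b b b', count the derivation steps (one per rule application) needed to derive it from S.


Every bracketed nonterminal node [X ...] in the tree is produced by exactly one rule application.
Reading the tree off as a leftmost derivation:
  Step 1: S  =>  B B   (applied S -> B B)
  Step 2: B B  =>  B B B   (applied B -> B B)
  Step 3: B B B  =>  B B B B   (applied B -> B B)
  Step 4: B B B B  =>  b B B B   (applied B -> b)
  Step 5: b B B B  =>  b b B B   (applied B -> b)
  Step 6: b b B B  =>  b b B B B   (applied B -> B B)
  Step 7: b b B B B  =>  b b b B B   (applied B -> b)
  Step 8: b b b B B  =>  b b b b B   (applied B -> b)
  Step 9: b b b b B  =>  b b b b B B   (applied B -> B B)
  Step 10: b b b b B B  =>  b b b b B B B   (applied B -> B B)
  Step 11: b b b b B B B  =>  b b b b b B B   (applied B -> b)
  Step 12: b b b b b B B  =>  b b b b b b B   (applied B -> b)
  Step 13: b b b b b b B  =>  b b b b b b b   (applied B -> b)
Final yield: b b b b b b b
Total rewrite steps: 13

13


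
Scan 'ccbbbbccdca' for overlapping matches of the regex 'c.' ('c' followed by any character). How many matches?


Pattern: c. means 'c' followed by any character.
Scanning 'ccbbbbccdca' position-by-position:
  Pos 0: window 'cc' -> MATCH
  Pos 1: window 'cb' -> MATCH
  Pos 2: window 'bb' -> no
  Pos 3: window 'bb' -> no
  Pos 4: window 'bb' -> no
  Pos 5: window 'bc' -> no
  Pos 6: window 'cc' -> MATCH
  Pos 7: window 'cd' -> MATCH
  Pos 8: window 'dc' -> no
  Pos 9: window 'ca' -> MATCH
  Pos 10: window 'a' -> no
Total matches: 5

5


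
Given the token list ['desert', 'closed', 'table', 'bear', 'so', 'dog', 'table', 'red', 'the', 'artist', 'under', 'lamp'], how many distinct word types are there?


Listing all tokens and tracking unique types:
  Token 1: 'desert' -> NEW (unique so far: 1)
  Token 2: 'closed' -> NEW (unique so far: 2)
  Token 3: 'table' -> NEW (unique so far: 3)
  Token 4: 'bear' -> NEW (unique so far: 4)
  Token 5: 'so' -> NEW (unique so far: 5)
  Token 6: 'dog' -> NEW (unique so far: 6)
  Token 7: 'table' -> duplicate (unique so far: 6)
  Token 8: 'red' -> NEW (unique so far: 7)
  Token 9: 'the' -> NEW (unique so far: 8)
  Token 10: 'artist' -> NEW (unique so far: 9)
  Token 11: 'under' -> NEW (unique so far: 10)
  Token 12: 'lamp' -> NEW (unique so far: 11)
Unique types: ('artist', 'bear', 'closed', 'desert', 'dog', 'lamp', 'red', 'so', 'table', 'the', 'under')
Vocabulary size: 11

11


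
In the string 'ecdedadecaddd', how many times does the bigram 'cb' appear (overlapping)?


Scanning 'ecdedadecaddd' for bigram 'cb':
  Position 0: 'ec' -> no
  Position 1: 'cd' -> no
  Position 2: 'de' -> no
  Position 3: 'ed' -> no
  Position 4: 'da' -> no
  Position 5: 'ad' -> no
  Position 6: 'de' -> no
  Position 7: 'ec' -> no
  Position 8: 'ca' -> no
  Position 9: 'ad' -> no
  Position 10: 'dd' -> no
  Position 11: 'dd' -> no
Total matches: 0

0


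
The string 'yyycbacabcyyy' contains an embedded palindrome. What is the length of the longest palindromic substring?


Scanning 'yyycbacabcyyy' for palindromic substrings.
Substring at positions 0-12: 'yyycbacabcyyy'.
Check: reverse('yyycbacabcyyy') = 'yyycbacabcyyy' -> palindrome confirmed.
No longer palindromic substring exists; longest length = 13

13


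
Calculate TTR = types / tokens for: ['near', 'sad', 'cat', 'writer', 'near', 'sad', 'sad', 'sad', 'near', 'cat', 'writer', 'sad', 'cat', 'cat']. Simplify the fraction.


Tokens: 14
Unique types: ('cat', 'near', 'sad', 'writer') = 4
TTR = 4/14
Simplify: divide both by 2 -> 2/7
TTR = 2/7

2/7


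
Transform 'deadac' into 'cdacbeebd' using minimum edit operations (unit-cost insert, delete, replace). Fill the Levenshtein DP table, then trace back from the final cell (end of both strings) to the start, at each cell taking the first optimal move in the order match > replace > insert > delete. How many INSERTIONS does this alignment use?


Edit distance = 8. Backtracking from cell (6, 9) with preference match > replace > insert > delete,
then listing the resulting alignment 'deadac' -> 'cdacbeebd' left to right:
  Step 1: insert 'c' [insertion #1]
  Step 2: keep 'd'
  Step 3: insert 'a' [insertion #2]
  Step 4: insert 'c' [insertion #3]
  Step 5: replace e->b
  Step 6: replace a->e
  Step 7: replace d->e
  Step 8: replace a->b
  Step 9: replace c->d
Total insertions: 3

3


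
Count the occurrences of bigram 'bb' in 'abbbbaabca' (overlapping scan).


Scanning 'abbbbaabca' for bigram 'bb':
  Position 0: 'ab' -> no
  Position 1: 'bb' -> MATCH
  Position 2: 'bb' -> MATCH
  Position 3: 'bb' -> MATCH
  Position 4: 'ba' -> no
  Position 5: 'aa' -> no
  Position 6: 'ab' -> no
  Position 7: 'bc' -> no
  Position 8: 'ca' -> no
Total matches: 3

3


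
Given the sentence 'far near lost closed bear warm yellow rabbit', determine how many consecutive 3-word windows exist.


Word trigrams from [8] words:
  Trigram 1: (far near lost)
  Trigram 2: (near lost closed)
  Trigram 3: (lost closed bear)
  Trigram 4: (closed bear warm)
  Trigram 5: (bear warm yellow)
  Trigram 6: (warm yellow rabbit)
Total word trigrams: 8 - 2 = 6

6


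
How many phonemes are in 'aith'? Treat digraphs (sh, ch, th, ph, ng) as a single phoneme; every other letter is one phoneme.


Parsing 'aith' greedily, digraphs first:
  'a' -> vowel phoneme (phonemes so far: 1)
  'i' -> vowel phoneme (phonemes so far: 2)
  'th' -> digraph (1 consonant phoneme) (phonemes so far: 3)
Total phonemes: 3

3


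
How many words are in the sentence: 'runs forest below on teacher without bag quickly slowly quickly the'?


Counting words by splitting on spaces:
  Word 1: 'runs'
  Word 2: 'forest'
  Word 3: 'below'
  Word 4: 'on'
  Word 5: 'teacher'
  Word 6: 'without'
  Word 7: 'bag'
  Word 8: 'quickly'
  Word 9: 'slowly'
  Word 10: 'quickly'
  Word 11: 'the'
Total words: 11

11


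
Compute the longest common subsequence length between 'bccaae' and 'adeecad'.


DP table for LCS of 'bccaae' and 'adeecad':
       a  d  e  e  c  a  d
    0  0  0  0  0  0  0  0
  b 0  0  0  0  0  0  0  0
  c 0  0  0  0  0  1  1  1
  c 0  0  0  0  0  1  1  1
  a 0  1  1  1  1  1  2  2
  a 0  1  1  1  1  1  2  2
  e 0  1  1  2  2  2  2  2
LCS: 'ca'
LCS length = 2

2


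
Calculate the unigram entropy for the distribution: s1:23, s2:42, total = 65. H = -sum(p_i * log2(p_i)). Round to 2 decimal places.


Computing entropy H = -sum(p_i * log2(p_i)):
  s1: p = 23/65 = 0.3538, -p*log2(p) = 0.5303
  s2: p = 42/65 = 0.6462, -p*log2(p) = 0.4071
H = sum of terms = 0.9374
Rounded to 2 decimals: 0.94

0.94


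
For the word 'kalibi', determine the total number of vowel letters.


Scanning each character of 'kalibi':
  Position 1: 'k' -> consonant (running count: 0)
  Position 2: 'a' -> vowel (running count: 1)
  Position 3: 'l' -> consonant (running count: 1)
  Position 4: 'i' -> vowel (running count: 2)
  Position 5: 'b' -> consonant (running count: 2)
  Position 6: 'i' -> vowel (running count: 3)
Total vowels: 3

3


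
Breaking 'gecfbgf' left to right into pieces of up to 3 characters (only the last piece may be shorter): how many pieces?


'gecfbgf' has 7 characters.
Chunking with max size 3:
  Chunk 1: 'gec' (positions 0-2)
  Chunk 2: 'fbg' (positions 3-5)
  Chunk 3: 'f' (positions 6-6)
Total chunks: ceil(7 / 3) = 3

3


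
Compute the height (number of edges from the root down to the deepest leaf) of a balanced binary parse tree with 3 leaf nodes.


In a balanced binary tree with n leaves the deepest leaf is ceil(log2(n)) edges below the root.
log2(3) = 1.5850
ceil(1.5850) = 2
height (edges) = 2

2


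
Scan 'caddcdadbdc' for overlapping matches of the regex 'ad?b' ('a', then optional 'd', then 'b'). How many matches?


Pattern: ad?b means 'a', then optional 'd', then 'b'.
Scanning 'caddcdadbdc' position-by-position:
  Pos 0: window 'cad' -> no
  Pos 1: window 'add' -> no
  Pos 2: window 'ddc' -> no
  Pos 3: window 'dcd' -> no
  Pos 4: window 'cda' -> no
  Pos 5: window 'dad' -> no
  Pos 6: window 'adb' -> MATCH
  Pos 7: window 'dbd' -> no
  Pos 8: window 'bdc' -> no
  Pos 9: window 'dc' -> no
  Pos 10: window 'c' -> no
Total matches: 1

1


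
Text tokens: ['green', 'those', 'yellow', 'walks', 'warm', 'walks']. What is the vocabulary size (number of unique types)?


Listing all tokens and tracking unique types:
  Token 1: 'green' -> NEW (unique so far: 1)
  Token 2: 'those' -> NEW (unique so far: 2)
  Token 3: 'yellow' -> NEW (unique so far: 3)
  Token 4: 'walks' -> NEW (unique so far: 4)
  Token 5: 'warm' -> NEW (unique so far: 5)
  Token 6: 'walks' -> duplicate (unique so far: 5)
Unique types: ('green', 'those', 'walks', 'warm', 'yellow')
Vocabulary size: 5

5


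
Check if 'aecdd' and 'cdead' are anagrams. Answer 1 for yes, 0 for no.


Sort characters of 'aecdd': 'acdde'
Sort characters of 'cdead': 'acdde'
Sorted forms match -> they ARE anagrams
Result: 1

1


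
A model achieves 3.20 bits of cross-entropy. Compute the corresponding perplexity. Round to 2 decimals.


Perplexity formula: PP = 2^H
H = 3.20
PP = 2^3.20
Decompose: 2^3.20 = 2^3 * 2^0.20
2^3 = 8, 2^0.20 ~ 1.1486984
PP ~ 8 * 1.1486984 = 9.1895872
Rounded to 2 decimals: 9.19

9.19


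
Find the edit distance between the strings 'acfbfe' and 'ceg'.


Building DP table for s1='acfbfe' (len 6) and s2='ceg' (len 3):
       c  e  g
    0  1  2  3
  a 1  1  2  3
  c 2  1  2  3
  f 3  2  2  3
  b 4  3  3  3
  f 5  4  4  4
  e 6  5  4  5
Edit distance = dp[6][3] = 5

5


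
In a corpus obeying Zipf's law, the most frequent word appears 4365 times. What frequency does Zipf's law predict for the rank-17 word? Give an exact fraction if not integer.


Zipf's law: freq(rank) = f1 / rank
f1 = 4365, rank = 17
freq = 4365 / 17
GCD(4365, 17) = 1
Simplified: 4365/17

4365/17


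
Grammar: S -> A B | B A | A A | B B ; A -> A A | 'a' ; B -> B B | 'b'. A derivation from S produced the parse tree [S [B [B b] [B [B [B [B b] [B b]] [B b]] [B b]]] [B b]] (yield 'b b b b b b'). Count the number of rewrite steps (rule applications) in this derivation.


Every bracketed nonterminal node [X ...] in the tree is produced by exactly one rule application.
Reading the tree off as a leftmost derivation:
  Step 1: S  =>  B B   (applied S -> B B)
  Step 2: B B  =>  B B B   (applied B -> B B)
  Step 3: B B B  =>  b B B   (applied B -> b)
  Step 4: b B B  =>  b B B B   (applied B -> B B)
  Step 5: b B B B  =>  b B B B B   (applied B -> B B)
  Step 6: b B B B B  =>  b B B B B B   (applied B -> B B)
  Step 7: b B B B B B  =>  b b B B B B   (applied B -> b)
  Step 8: b b B B B B  =>  b b b B B B   (applied B -> b)
  Step 9: b b b B B B  =>  b b b b B B   (applied B -> b)
  Step 10: b b b b B B  =>  b b b b b B   (applied B -> b)
  Step 11: b b b b b B  =>  b b b b b b   (applied B -> b)
Final yield: b b b b b b
Total rewrite steps: 11

11


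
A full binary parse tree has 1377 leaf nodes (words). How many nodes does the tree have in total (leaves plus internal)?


Leaf nodes (terminals): 1377
Internal nodes = n - 1 = 1377 - 1 = 1376
Total = leaves + internal = 1377 + 1376 = 2753

2753


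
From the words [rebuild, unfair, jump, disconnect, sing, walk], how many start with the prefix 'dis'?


Checking each word for prefix 'dis':
  'rebuild' -> no (count: 0)
  'unfair' -> no (count: 0)
  'jump' -> no (count: 0)
  'disconnect' -> YES, starts with 'dis' (count: 1)
  'sing' -> no (count: 1)
  'walk' -> no (count: 1)
Total with prefix 'dis': 1

1


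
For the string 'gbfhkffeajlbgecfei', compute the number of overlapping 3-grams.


String 'gbfhkffeajlbgecfei' has length L = 18.
Number of overlapping n-grams = L - n + 1
Substituting: 18 - 3 + 1 = 16

16


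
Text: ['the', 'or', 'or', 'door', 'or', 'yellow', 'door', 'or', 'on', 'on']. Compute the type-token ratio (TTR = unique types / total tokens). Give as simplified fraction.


Tokens: 10
Unique types: ('door', 'on', 'or', 'the', 'yellow') = 5
TTR = 5/10
Simplify: divide both by 5 -> 1/2
TTR = 1/2

1/2


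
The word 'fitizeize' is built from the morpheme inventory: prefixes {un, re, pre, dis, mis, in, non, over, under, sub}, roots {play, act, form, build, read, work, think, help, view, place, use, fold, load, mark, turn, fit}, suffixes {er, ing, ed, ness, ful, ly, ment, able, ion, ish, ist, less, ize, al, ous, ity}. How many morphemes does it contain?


Segmenting 'fitizeize' against the inventory:
  'fit' -> root (morpheme 1)
  'ize' -> suffix (morpheme 2)
  'ize' -> suffix (morpheme 3)
Total morphemes: 3

3


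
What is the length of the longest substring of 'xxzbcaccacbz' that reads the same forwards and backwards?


Scanning 'xxzbcaccacbz' for palindromic substrings.
Substring at positions 2-11: 'zbcaccacbz'.
Check: reverse('zbcaccacbz') = 'zbcaccacbz' -> palindrome confirmed.
Neighbouring characters ('x' / '-') break symmetry, so it cannot extend further.
No longer palindromic substring exists; longest length = 10

10


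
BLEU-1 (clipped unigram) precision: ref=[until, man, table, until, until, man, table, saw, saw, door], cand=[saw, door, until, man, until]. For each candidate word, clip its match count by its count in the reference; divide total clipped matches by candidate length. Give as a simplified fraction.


Reference word counts: {'door': 1, 'man': 2, 'saw': 2, 'table': 2, 'until': 3}
Checking each candidate word (with clipping):
  'saw' -> in reference (ref count 2, used 1/2) -> match (matches: 1)
  'door' -> in reference (ref count 1, used 1/1) -> match (matches: 2)
  'until' -> in reference (ref count 3, used 1/3) -> match (matches: 3)
  'man' -> in reference (ref count 2, used 1/2) -> match (matches: 4)
  'until' -> in reference (ref count 3, used 2/3) -> match (matches: 5)
Clipped matches: 5, Candidate length: 5
Precision = 5/5 = 1

1


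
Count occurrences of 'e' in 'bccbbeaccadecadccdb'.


Scanning 'bccbbeaccadecadccdb' for 'e':
  Position 5: 'e' -> MATCH (count: 1)
  Position 11: 'e' -> MATCH (count: 2)
Total occurrences of 'e': 2

2


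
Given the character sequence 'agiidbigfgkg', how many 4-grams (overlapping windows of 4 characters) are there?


String 'agiidbigfgkg' has length L = 12.
Number of overlapping n-grams = L - n + 1
Substituting: 12 - 4 + 1 = 9

9


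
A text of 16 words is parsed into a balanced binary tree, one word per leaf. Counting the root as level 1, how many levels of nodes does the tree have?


In a balanced binary tree with n leaves the deepest leaf is ceil(log2(n)) edges below the root,
so counting node levels inclusive of root and leaves gives ceil(log2(n)) + 1 levels.
log2(16) = 4.0000
ceil(4.0000) = 4
levels = 4 + 1 = 5

5


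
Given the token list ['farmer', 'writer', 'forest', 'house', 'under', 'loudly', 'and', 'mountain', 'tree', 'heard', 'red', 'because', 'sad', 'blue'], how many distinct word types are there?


Listing all tokens and tracking unique types:
  Token 1: 'farmer' -> NEW (unique so far: 1)
  Token 2: 'writer' -> NEW (unique so far: 2)
  Token 3: 'forest' -> NEW (unique so far: 3)
  Token 4: 'house' -> NEW (unique so far: 4)
  Token 5: 'under' -> NEW (unique so far: 5)
  Token 6: 'loudly' -> NEW (unique so far: 6)
  Token 7: 'and' -> NEW (unique so far: 7)
  Token 8: 'mountain' -> NEW (unique so far: 8)
  Token 9: 'tree' -> NEW (unique so far: 9)
  Token 10: 'heard' -> NEW (unique so far: 10)
  Token 11: 'red' -> NEW (unique so far: 11)
  Token 12: 'because' -> NEW (unique so far: 12)
  Token 13: 'sad' -> NEW (unique so far: 13)
  Token 14: 'blue' -> NEW (unique so far: 14)
Unique types: ('and', 'because', 'blue', 'farmer', 'forest', 'heard', 'house', 'loudly', 'mountain', 'red', 'sad', 'tree', 'under', 'writer')
Vocabulary size: 14

14


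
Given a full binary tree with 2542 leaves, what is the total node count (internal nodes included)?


Leaf nodes (terminals): 2542
Internal nodes = n - 1 = 2542 - 1 = 2541
Total = leaves + internal = 2542 + 2541 = 5083

5083


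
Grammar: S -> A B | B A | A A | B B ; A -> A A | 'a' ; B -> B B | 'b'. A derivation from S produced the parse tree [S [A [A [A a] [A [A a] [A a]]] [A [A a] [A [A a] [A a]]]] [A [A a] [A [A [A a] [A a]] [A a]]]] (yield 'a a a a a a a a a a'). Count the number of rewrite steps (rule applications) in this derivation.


Every bracketed nonterminal node [X ...] in the tree is produced by exactly one rule application.
Reading the tree off as a leftmost derivation:
  Step 1: S  =>  A A   (applied S -> A A)
  Step 2: A A  =>  A A A   (applied A -> A A)
  Step 3: A A A  =>  A A A A   (applied A -> A A)
  Step 4: A A A A  =>  a A A A   (applied A -> a)
  Step 5: a A A A  =>  a A A A A   (applied A -> A A)
  Step 6: a A A A A  =>  a a A A A   (applied A -> a)
  Step 7: a a A A A  =>  a a a A A   (applied A -> a)
  Step 8: a a a A A  =>  a a a A A A   (applied A -> A A)
  Step 9: a a a A A A  =>  a a a a A A   (applied A -> a)
  Step 10: a a a a A A  =>  a a a a A A A   (applied A -> A A)
  Step 11: a a a a A A A  =>  a a a a a A A   (applied A -> a)
  Step 12: a a a a a A A  =>  a a a a a a A   (applied A -> a)
  Step 13: a a a a a a A  =>  a a a a a a A A   (applied A -> A A)
  Step 14: a a a a a a A A  =>  a a a a a a a A   (applied A -> a)
  Step 15: a a a a a a a A  =>  a a a a a a a A A   (applied A -> A A)
  Step 16: a a a a a a a A A  =>  a a a a a a a A A A   (applied A -> A A)
  Step 17: a a a a a a a A A A  =>  a a a a a a a a A A   (applied A -> a)
  Step 18: a a a a a a a a A A  =>  a a a a a a a a a A   (applied A -> a)
  Step 19: a a a a a a a a a A  =>  a a a a a a a a a a   (applied A -> a)
Final yield: a a a a a a a a a a
Total rewrite steps: 19

19


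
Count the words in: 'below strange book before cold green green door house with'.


Counting words by splitting on spaces:
  Word 1: 'below'
  Word 2: 'strange'
  Word 3: 'book'
  Word 4: 'before'
  Word 5: 'cold'
  Word 6: 'green'
  Word 7: 'green'
  Word 8: 'door'
  Word 9: 'house'
  Word 10: 'with'
Total words: 10

10


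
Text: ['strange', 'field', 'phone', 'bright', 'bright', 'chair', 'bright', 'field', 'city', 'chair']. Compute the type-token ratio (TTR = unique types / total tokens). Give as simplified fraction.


Tokens: 10
Unique types: ('bright', 'chair', 'city', 'field', 'phone', 'strange') = 6
TTR = 6/10
Simplify: divide both by 2 -> 3/5
TTR = 3/5

3/5


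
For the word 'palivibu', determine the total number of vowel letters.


Scanning each character of 'palivibu':
  Position 1: 'p' -> consonant (running count: 0)
  Position 2: 'a' -> vowel (running count: 1)
  Position 3: 'l' -> consonant (running count: 1)
  Position 4: 'i' -> vowel (running count: 2)
  Position 5: 'v' -> consonant (running count: 2)
  Position 6: 'i' -> vowel (running count: 3)
  Position 7: 'b' -> consonant (running count: 3)
  Position 8: 'u' -> vowel (running count: 4)
Total vowels: 4

4


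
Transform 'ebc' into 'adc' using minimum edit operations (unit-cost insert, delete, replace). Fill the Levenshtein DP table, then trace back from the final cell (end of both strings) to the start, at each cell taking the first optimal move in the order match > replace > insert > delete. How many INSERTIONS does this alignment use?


Edit distance = 2. Backtracking from cell (3, 3) with preference match > replace > insert > delete,
then listing the resulting alignment 'ebc' -> 'adc' left to right:
  Step 1: replace e->a
  Step 2: replace b->d
  Step 3: keep 'c'
Total insertions: 0

0


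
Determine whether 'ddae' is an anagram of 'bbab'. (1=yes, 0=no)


Sort characters of 'ddae': 'adde'
Sort characters of 'bbab': 'abbb'
Sorted forms differ -> they are NOT anagrams
Result: 0

0


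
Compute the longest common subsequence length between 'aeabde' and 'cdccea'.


DP table for LCS of 'aeabde' and 'cdccea':
       c  d  c  c  e  a
    0  0  0  0  0  0  0
  a 0  0  0  0  0  0  1
  e 0  0  0  0  0  1  1
  a 0  0  0  0  0  1  2
  b 0  0  0  0  0  1  2
  d 0  0  1  1  1  1  2
  e 0  0  1  1  1  2  2
LCS: 'ea'
LCS length = 2

2


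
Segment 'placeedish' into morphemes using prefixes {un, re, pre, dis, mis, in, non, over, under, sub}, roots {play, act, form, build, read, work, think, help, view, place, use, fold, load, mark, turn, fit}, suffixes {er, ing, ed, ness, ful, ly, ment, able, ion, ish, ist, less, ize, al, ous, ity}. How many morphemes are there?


Segmenting 'placeedish' against the inventory:
  'place' -> root (morpheme 1)
  'ed' -> suffix (morpheme 2)
  'ish' -> suffix (morpheme 3)
Total morphemes: 3

3


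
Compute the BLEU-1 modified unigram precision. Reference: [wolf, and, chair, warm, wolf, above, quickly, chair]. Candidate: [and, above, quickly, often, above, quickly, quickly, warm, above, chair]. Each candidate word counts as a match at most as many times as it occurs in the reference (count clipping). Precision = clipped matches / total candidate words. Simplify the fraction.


Reference word counts: {'above': 1, 'and': 1, 'chair': 2, 'quickly': 1, 'warm': 1, 'wolf': 2}
Checking each candidate word (with clipping):
  'and' -> in reference (ref count 1, used 1/1) -> match (matches: 1)
  'above' -> in reference (ref count 1, used 1/1) -> match (matches: 2)
  'quickly' -> in reference (ref count 1, used 1/1) -> match (matches: 3)
  'often' -> not in reference -> no match (matches: 3)
  'above' -> ref count 1 already used up (1/1) -> clipped, no match (matches: 3)
  'quickly' -> ref count 1 already used up (1/1) -> clipped, no match (matches: 3)
  'quickly' -> ref count 1 already used up (1/1) -> clipped, no match (matches: 3)
  'warm' -> in reference (ref count 1, used 1/1) -> match (matches: 4)
  'above' -> ref count 1 already used up (1/1) -> clipped, no match (matches: 4)
  'chair' -> in reference (ref count 2, used 1/2) -> match (matches: 5)
Clipped matches: 5, Candidate length: 10
Precision = 5/10 = 1/2

1/2


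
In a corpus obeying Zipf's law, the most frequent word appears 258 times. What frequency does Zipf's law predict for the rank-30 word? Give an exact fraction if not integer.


Zipf's law: freq(rank) = f1 / rank
f1 = 258, rank = 30
freq = 258 / 30
GCD(258, 30) = 6
Simplified: 43/5

43/5


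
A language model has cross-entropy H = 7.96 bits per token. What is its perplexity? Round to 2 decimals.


Perplexity formula: PP = 2^H
H = 7.96
PP = 2^7.96
Decompose: 2^7.96 = 2^7 * 2^0.96
2^7 = 128, 2^0.96 ~ 1.9453099
PP ~ 128 * 1.9453099 = 248.9996672
Rounded to 2 decimals: 249.00

249.00


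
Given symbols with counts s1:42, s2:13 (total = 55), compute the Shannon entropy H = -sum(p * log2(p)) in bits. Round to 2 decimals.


Computing entropy H = -sum(p_i * log2(p_i)):
  s1: p = 42/55 = 0.7636, -p*log2(p) = 0.2971
  s2: p = 13/55 = 0.2364, -p*log2(p) = 0.4919
H = sum of terms = 0.7890
Rounded to 2 decimals: 0.79

0.79


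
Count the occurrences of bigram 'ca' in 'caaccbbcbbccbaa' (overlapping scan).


Scanning 'caaccbbcbbccbaa' for bigram 'ca':
  Position 0: 'ca' -> MATCH
  Position 1: 'aa' -> no
  Position 2: 'ac' -> no
  Position 3: 'cc' -> no
  Position 4: 'cb' -> no
  Position 5: 'bb' -> no
  Position 6: 'bc' -> no
  Position 7: 'cb' -> no
  Position 8: 'bb' -> no
  Position 9: 'bc' -> no
  Position 10: 'cc' -> no
  Position 11: 'cb' -> no
  Position 12: 'ba' -> no
  Position 13: 'aa' -> no
Total matches: 1

1


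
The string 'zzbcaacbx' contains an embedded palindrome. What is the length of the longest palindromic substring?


Scanning 'zzbcaacbx' for palindromic substrings.
Substring at positions 2-7: 'bcaacb'.
Check: reverse('bcaacb') = 'bcaacb' -> palindrome confirmed.
Neighbouring characters ('z' / 'x') break symmetry, so it cannot extend further.
No longer palindromic substring exists; longest length = 6

6


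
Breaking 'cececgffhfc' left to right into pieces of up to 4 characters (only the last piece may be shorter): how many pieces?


'cececgffhfc' has 11 characters.
Chunking with max size 4:
  Chunk 1: 'cece' (positions 0-3)
  Chunk 2: 'cgff' (positions 4-7)
  Chunk 3: 'hfc' (positions 8-10)
Total chunks: ceil(11 / 4) = 3

3


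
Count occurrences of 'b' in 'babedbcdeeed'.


Scanning 'babedbcdeeed' for 'b':
  Position 0: 'b' -> MATCH (count: 1)
  Position 2: 'b' -> MATCH (count: 2)
  Position 5: 'b' -> MATCH (count: 3)
Total occurrences of 'b': 3

3


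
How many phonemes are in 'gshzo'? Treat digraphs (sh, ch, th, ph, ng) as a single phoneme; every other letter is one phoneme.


Parsing 'gshzo' greedily, digraphs first:
  'g' -> consonant phoneme (phonemes so far: 1)
  'sh' -> digraph (1 consonant phoneme) (phonemes so far: 2)
  'z' -> consonant phoneme (phonemes so far: 3)
  'o' -> vowel phoneme (phonemes so far: 4)
Total phonemes: 4

4


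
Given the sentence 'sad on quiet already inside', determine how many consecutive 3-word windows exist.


Word trigrams from [5] words:
  Trigram 1: (sad on quiet)
  Trigram 2: (on quiet already)
  Trigram 3: (quiet already inside)
Total word trigrams: 5 - 2 = 3

3


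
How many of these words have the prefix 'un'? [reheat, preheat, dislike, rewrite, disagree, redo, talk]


Checking each word for prefix 'un':
  'reheat' -> no (count: 0)
  'preheat' -> no (count: 0)
  'dislike' -> no (count: 0)
  'rewrite' -> no (count: 0)
  'disagree' -> no (count: 0)
  'redo' -> no (count: 0)
  'talk' -> no (count: 0)
Total with prefix 'un': 0

0
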